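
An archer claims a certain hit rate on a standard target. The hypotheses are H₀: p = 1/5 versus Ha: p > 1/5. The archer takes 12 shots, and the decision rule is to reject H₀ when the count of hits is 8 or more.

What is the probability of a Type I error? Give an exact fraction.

28381/48828125

The Type I error probability is α = P(Y ≥ 8) computed under H₀, where Y ~ Binomial(12, 1/5).
Adding the binomial terms for j = 8 through 12 with p = 1/5 yields 28381/48828125.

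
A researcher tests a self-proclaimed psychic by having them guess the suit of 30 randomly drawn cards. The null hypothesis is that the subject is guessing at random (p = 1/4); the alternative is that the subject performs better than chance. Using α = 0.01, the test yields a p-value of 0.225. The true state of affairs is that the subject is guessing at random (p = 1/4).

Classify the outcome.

No error — this is a correct decision.

Since p = 0.225 ≥ α = 0.01, H₀ is not rejected.
H₀ is true (actually the subject is guessing at random (p = 1/4)).
The decision matches the true state — no error.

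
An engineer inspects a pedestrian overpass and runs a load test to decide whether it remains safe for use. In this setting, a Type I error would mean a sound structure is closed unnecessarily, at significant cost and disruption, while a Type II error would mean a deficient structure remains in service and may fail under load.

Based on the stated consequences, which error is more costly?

The Type II consequence (a deficient structure remains in service and may fail under load) is more severe than the Type I consequence (a sound structure is closed unnecessarily, at significant cost and disruption).

Type II error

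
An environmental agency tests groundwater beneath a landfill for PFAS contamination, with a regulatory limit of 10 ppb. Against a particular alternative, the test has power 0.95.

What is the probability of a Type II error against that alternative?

Power = 1 − β, so β = 1 − 0.95 = 0.05.

0.05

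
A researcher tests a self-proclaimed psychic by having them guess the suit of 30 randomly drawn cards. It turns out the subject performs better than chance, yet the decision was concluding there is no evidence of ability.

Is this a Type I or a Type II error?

Type II error

The null hypothesis here is that the subject is guessing at random (p = 1/4).
'Concluding there is no evidence of ability' corresponds to failing to reject H₀.
H₀ was not rejected but H₀ is false — a Type II error (false negative).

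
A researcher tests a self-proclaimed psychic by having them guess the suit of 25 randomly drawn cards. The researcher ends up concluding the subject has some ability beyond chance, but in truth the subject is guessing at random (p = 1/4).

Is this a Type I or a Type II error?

Type I error

The null hypothesis here is that the subject is guessing at random (p = 1/4).
'Concluding the subject has some ability beyond chance' corresponds to rejecting H₀.
H₀ was rejected but H₀ is true — a Type I error (false positive).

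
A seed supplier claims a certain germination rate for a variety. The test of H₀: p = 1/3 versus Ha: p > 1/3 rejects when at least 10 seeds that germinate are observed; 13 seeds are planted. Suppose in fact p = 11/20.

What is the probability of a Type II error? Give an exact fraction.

1857697115702463/2048000000000000

Under the alternative p = 11/20, X ~ Binomial(13, 11/20); β is the probability the test does not reject, P(X < 10).
Equivalently, β = 1 − P(X ≥ 10) = 1857697115702463/2048000000000000.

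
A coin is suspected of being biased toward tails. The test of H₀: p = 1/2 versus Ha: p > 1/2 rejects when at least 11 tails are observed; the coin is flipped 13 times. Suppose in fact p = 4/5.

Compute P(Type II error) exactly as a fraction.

608334741/1220703125

β = P(fail to reject H₀ | Ha true) = P(Y ≤ 10 | p = 4/5), Y ~ Binomial(13, 4/5).
Summing C(13,j)·(4/5)^j·(1/5)^{13-j} for j = 0..10 gives 608334741/1220703125.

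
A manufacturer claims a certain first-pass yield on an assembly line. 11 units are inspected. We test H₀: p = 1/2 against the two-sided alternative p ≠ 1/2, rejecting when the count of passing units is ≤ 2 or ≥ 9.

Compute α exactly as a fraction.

67/1024

α = P(K ≤ 2 or K ≥ 9 | p = 1/2), K ~ Binomial(11, 1/2).
Each tail has probability (1 + 11 + 55)/2048; doubling gives α = 134/2048 = 67/1024.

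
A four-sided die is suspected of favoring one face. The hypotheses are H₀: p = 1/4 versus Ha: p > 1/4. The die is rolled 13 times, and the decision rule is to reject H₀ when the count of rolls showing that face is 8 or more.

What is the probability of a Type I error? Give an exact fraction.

α = P(reject H₀ | H₀ true) = P(Y ≥ 8 | p = 1/4), with Y ~ Binomial(13, 1/4).
Adding the binomial terms for j = 8 through 13 with p = 1/4 yields 23695/4194304.

23695/4194304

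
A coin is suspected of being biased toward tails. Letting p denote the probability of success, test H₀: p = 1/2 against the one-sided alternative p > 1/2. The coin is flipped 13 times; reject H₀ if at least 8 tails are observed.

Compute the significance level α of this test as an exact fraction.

595/2048

Under H₀, X ~ Binomial(13, 1/2), and α = P(X ≥ 8).
That's C(13,8) + C(13,9) + C(13,10) + C(13,11) + C(13,12) + C(13,13) over 2^13, i.e. (1287 + 715 + 286 + 78 + 13 + 1)/8192 = 2380/8192 = 595/2048.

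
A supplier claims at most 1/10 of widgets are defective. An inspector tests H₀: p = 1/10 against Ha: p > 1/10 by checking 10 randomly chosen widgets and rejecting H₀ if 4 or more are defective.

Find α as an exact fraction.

The significance level is the probability, assuming p = 1/10, of seeing 4 or more defectives in 10 draws.
Via the complement, α = 1 − Σ_{j=0}^{3} C(10,j)(1/10)^j(9/10)^{10-j} = 7996999/625000000.

7996999/625000000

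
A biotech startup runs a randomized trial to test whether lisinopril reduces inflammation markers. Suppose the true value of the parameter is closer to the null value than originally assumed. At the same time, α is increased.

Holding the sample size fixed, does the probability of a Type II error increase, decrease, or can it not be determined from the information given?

The first change alone would make β increase; the second alone would make β decrease. Which effect dominates depends on the magnitudes, which are not given.

Cannot be determined from the information given.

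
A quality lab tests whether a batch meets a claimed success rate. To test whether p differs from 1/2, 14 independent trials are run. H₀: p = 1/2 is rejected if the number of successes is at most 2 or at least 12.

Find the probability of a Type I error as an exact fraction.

53/4096

Under H₀, S ~ Binomial(14, 1/2); α is the probability of landing in either tail, P(S ≤ 2) + P(S ≥ 12).
The two tails are symmetric, so α = 2·(1 + 14 + 91)/2^14 = 212/16384 = 53/4096.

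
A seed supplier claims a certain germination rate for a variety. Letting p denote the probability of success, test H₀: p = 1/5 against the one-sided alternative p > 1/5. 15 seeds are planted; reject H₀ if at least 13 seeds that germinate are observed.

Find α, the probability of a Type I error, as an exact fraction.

Under H₀, K ~ Binomial(15, 1/5), and α = P(K ≥ 13).
P(K ≥ 13) = Σ_{j=13}^{15} C(15,j)·(1/5)^j·(4/5)^{15-j} = 1741/30517578125.

1741/30517578125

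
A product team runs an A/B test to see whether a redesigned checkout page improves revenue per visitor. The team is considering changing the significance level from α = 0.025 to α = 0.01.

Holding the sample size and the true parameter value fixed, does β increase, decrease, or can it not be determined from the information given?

It increases.

Lowering α raises the bar for rejection; under Ha, the test now fails to reject on outcomes it previously would have rejected.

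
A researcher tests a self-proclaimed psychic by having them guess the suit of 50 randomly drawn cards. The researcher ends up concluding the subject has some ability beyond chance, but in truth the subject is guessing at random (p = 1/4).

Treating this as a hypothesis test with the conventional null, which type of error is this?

The null hypothesis here is that the subject is guessing at random (p = 1/4).
'Concluding the subject has some ability beyond chance' corresponds to rejecting H₀.
H₀ was rejected but H₀ is true — a Type I error (false positive).

Type I error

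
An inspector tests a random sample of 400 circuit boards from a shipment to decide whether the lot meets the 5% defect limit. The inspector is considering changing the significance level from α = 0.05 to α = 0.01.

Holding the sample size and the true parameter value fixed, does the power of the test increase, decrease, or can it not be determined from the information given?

It decreases.

A smaller α moves the rejection region further into the tail. With the alternative true, more outcomes now fall outside the rejection region, so failing to reject becomes more likely.
Since power = 1 − β and β increases, power decreases.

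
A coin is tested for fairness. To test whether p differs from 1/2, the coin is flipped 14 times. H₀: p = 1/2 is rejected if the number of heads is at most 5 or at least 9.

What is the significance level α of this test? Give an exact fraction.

α = P(X ≤ 5 or X ≥ 9 | p = 1/2), X ~ Binomial(14, 1/2).
By symmetry, α = 2·P(X ≤ 5) = 2·(1 + 14 + 91 + 364 + 1001 + 2002)/16384 = 6946/16384 = 3473/8192.

3473/8192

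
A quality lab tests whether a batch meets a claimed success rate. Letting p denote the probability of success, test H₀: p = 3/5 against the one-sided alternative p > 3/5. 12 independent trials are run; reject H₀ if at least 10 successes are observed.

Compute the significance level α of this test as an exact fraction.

4074381/48828125

The Type I error probability is α = P(S ≥ 10) computed under H₀, where S ~ Binomial(12, 3/5).
Summing C(12,j)(3/5)^j(2/5)^{12−j} for j = 10,…,12 gives 4074381/48828125.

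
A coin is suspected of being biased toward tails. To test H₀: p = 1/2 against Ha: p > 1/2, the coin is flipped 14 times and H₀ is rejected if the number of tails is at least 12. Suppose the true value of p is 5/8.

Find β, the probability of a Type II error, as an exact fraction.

Under the alternative p = 5/8, K ~ Binomial(14, 5/8); β is the probability the test does not reject, P(K < 12).
Equivalently, β = 1 − P(K ≥ 12) = 2070361146177/2199023255552.

2070361146177/2199023255552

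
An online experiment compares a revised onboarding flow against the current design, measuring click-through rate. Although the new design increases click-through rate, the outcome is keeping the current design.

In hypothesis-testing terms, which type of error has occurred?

Type II error

The null hypothesis here is that the new design has no effect on click-through rate.
'Keeping the current design' corresponds to failing to reject H₀.
H₀ was not rejected but H₀ is false — a Type II error (false negative).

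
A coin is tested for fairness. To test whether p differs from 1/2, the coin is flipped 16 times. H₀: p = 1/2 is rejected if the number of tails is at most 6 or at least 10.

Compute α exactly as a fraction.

14893/32768

α = P(X ≤ 6 or X ≥ 10 | p = 1/2), X ~ Binomial(16, 1/2).
The two tails are symmetric, so α = 2·(1 + 16 + 120 + 560 + 1820 + 4368 + 8008)/2^16 = 29786/65536 = 14893/32768.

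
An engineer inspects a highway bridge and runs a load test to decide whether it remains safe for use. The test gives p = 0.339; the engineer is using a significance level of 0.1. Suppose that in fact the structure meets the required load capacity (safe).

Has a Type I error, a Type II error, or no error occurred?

The conventional null hypothesis is that the structure meets the required load capacity (safe).
Since p = 0.339 ≥ α = 0.1, H₀ is not rejected.
H₀ is true (actually the structure meets the required load capacity (safe)).
The decision matches the true state — no error.

No error — this is a correct decision.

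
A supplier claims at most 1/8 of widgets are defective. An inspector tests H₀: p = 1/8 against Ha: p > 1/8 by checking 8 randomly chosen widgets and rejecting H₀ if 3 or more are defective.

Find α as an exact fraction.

Under H₀, K ~ Binomial(8, 1/8); the Type I error rate is P(K ≥ 3).
α = 1 − P(K ≤ 2) = 1 − 15647317/16777216 = 1129899/16777216.

1129899/16777216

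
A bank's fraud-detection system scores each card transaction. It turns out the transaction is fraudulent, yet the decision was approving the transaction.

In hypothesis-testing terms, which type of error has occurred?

Type II error

The null hypothesis here is that the transaction is legitimate.
'Approving the transaction' corresponds to failing to reject H₀.
H₀ was not rejected but H₀ is false — a Type II error (false negative).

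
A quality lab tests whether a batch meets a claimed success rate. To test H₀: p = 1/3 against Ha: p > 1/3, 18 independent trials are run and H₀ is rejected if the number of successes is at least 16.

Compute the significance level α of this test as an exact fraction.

The Type I error probability is α = P(K ≥ 16) computed under H₀, where K ~ Binomial(18, 1/3).
Summing C(18,j)(1/3)^j(2/3)^{18−j} for j = 16,…,18 gives 649/387420489.

649/387420489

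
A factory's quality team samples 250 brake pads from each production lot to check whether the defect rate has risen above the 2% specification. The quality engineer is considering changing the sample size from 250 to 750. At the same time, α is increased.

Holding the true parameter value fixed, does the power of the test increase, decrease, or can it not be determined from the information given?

More data shrinks sampling variability; the test statistic under Ha concentrates further from the null value, making rejection more likely. Relaxing α lowers the evidence threshold; under Ha, outcomes that previously fell short now trigger rejection. Both changes push β in the same direction.
Since power = 1 − β and β decreases, power increases.

It increases.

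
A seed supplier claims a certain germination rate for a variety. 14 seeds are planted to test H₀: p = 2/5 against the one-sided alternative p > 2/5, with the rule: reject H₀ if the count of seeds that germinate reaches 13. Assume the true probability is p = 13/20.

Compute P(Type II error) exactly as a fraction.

1604780863168259917/1638400000000000000

Under the alternative p = 13/20, Y ~ Binomial(14, 13/20); β is the probability the test does not reject, P(Y < 13).
Adding the binomial probabilities P(Y=0)+…+P(Y=12) at p = 13/20 gives 1604780863168259917/1638400000000000000.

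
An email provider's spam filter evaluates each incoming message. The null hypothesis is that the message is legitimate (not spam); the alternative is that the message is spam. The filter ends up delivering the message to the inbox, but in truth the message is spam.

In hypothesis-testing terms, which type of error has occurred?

Type II error

'Delivering the message to the inbox' corresponds to failing to reject H₀.
H₀ was not rejected but H₀ is false — a Type II error (false negative).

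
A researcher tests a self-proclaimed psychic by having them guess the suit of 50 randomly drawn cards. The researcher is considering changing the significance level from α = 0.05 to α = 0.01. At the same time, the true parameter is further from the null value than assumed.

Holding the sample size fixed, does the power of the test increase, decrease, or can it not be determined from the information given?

The first change alone would make β increase; the second alone would make β decrease. Which effect dominates depends on the magnitudes, which are not given.
Since power = 1 − β, the effect on power is likewise indeterminate.

Cannot be determined from the information given.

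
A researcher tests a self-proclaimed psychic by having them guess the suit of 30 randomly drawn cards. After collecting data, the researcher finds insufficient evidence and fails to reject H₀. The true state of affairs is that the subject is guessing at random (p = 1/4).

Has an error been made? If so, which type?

Neither — the decision is correct.

The conventional null hypothesis here is that the subject is guessing at random (p = 1/4).
The test retained a true H₀ — the decision matches the true state.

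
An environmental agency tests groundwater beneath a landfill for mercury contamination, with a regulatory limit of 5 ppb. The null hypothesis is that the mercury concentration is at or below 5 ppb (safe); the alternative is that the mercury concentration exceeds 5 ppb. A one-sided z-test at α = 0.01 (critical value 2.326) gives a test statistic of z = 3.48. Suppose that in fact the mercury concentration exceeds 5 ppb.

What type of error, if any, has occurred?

Since z = 3.48 > z* = 2.326, H₀ is rejected.
H₀ is false (actually the mercury concentration exceeds 5 ppb).
The decision matches the true state — no error.

Neither — the decision is correct.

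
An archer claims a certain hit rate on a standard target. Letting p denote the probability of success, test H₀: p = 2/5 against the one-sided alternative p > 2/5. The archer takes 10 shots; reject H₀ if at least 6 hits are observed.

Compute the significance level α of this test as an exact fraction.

α = P(reject H₀ | H₀ true) = P(K ≥ 6 | p = 2/5), with K ~ Binomial(10, 2/5).
Summing C(10,j)(2/5)^j(3/5)^{10−j} for j = 6,…,10 gives 1623424/9765625.

1623424/9765625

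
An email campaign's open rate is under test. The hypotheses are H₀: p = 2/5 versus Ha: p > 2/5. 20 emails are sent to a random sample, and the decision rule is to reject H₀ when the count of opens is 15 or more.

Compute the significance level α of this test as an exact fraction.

153686966272/95367431640625

Under H₀, K ~ Binomial(20, 2/5), and α = P(K ≥ 15).
P(K ≥ 15) = Σ_{j=15}^{20} C(20,j)·(2/5)^j·(3/5)^{20-j} = 153686966272/95367431640625.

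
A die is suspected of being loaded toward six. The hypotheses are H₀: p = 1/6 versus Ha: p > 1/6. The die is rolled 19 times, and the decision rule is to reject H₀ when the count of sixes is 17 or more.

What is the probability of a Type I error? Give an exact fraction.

1457/203119913336832

Under H₀, Y ~ Binomial(19, 1/6), and α = P(Y ≥ 17).
Adding the binomial terms for j = 17 through 19 with p = 1/6 yields 1457/203119913336832.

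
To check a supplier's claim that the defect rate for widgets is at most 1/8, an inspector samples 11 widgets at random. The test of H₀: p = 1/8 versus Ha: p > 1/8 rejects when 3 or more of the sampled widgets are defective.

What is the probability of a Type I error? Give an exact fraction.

1285931725/8589934592

α = P(reject H₀ | H₀ true) = P(Y ≥ 3 | p = 1/8), Y ~ Binomial(11, 1/8).
α = 1 − P(Y ≤ 2) = 1 − 7304002867/8589934592 = 1285931725/8589934592.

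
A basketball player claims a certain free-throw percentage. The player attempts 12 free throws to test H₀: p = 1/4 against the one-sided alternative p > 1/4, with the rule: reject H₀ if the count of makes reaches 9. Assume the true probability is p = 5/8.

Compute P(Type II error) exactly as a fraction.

β = P(fail to reject H₀ | Ha true) = P(S ≤ 8 | p = 5/8), S ~ Binomial(12, 5/8).
Summing C(12,j)·(5/8)^j·(3/8)^{12-j} for j = 0..8 gives 49315179861/68719476736.

49315179861/68719476736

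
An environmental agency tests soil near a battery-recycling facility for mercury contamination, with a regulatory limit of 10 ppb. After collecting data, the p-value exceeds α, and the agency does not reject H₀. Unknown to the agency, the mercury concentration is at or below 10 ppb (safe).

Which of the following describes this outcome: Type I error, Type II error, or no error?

The conventional null hypothesis here is that the mercury concentration is at or below 10 ppb (safe).
The test retained a true H₀ — the decision matches the true state.

No error — this is a correct decision.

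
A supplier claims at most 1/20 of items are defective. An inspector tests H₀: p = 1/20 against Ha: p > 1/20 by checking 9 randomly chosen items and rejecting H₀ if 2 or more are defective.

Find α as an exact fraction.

Under H₀, X ~ Binomial(9, 1/20); the Type I error rate is P(X ≥ 2).
Computing the lower-tail complement: 1 − 118884941287/128000000000 = 9115058713/128000000000.

9115058713/128000000000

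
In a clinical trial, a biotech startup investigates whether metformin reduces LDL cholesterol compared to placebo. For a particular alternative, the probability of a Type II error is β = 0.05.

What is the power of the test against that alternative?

0.95

Power = 1 − β = 1 − 0.05 = 0.95.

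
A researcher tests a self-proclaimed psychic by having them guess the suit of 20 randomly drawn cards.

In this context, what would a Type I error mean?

A Type I error would mean concluding that the subject performs better than chance when in fact the subject is guessing at random (p = 1/4).

With the conventional null hypothesis that the subject is guessing at random (p = 1/4):
A Type I error is rejecting H₀ when H₀ is true.
Here that means concluding the subject has some ability beyond chance when actually the subject is guessing at random (p = 1/4).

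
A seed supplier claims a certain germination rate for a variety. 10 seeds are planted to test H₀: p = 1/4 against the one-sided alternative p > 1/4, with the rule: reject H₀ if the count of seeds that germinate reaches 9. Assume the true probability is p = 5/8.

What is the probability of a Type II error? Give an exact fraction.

1005382449/1073741824

Under the alternative p = 5/8, S ~ Binomial(10, 5/8); β is the probability the test does not reject, P(S < 9).
Summing C(10,j)·(5/8)^j·(3/8)^{10-j} for j = 0..8 gives 1005382449/1073741824.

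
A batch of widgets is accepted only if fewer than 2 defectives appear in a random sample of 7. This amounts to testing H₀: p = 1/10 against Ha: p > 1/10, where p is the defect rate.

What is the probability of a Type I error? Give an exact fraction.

The significance level is the probability, assuming p = 1/10, of seeing 2 or more defectives in 7 draws.
α = 1 − P(Y ≤ 1) = 1 − 531441/625000 = 93559/625000.

93559/625000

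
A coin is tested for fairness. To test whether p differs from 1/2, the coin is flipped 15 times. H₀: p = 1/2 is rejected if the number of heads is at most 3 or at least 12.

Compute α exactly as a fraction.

α = P(K ≤ 3 or K ≥ 12 | p = 1/2), K ~ Binomial(15, 1/2).
By symmetry, α = 2·P(K ≤ 3) = 2·(1 + 15 + 105 + 455)/32768 = 1152/32768 = 9/256.

9/256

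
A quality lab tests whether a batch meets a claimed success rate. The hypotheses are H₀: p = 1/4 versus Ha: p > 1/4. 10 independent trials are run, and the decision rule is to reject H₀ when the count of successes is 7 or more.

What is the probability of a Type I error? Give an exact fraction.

919/262144

The Type I error probability is α = P(Y ≥ 7) computed under H₀, where Y ~ Binomial(10, 1/4).
Adding the binomial terms for j = 7 through 10 with p = 1/4 yields 919/262144.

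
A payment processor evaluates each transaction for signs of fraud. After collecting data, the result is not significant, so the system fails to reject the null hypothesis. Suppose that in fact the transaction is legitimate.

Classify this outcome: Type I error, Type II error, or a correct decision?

Neither — the decision is correct.

The conventional null hypothesis here is that the transaction is legitimate.
The test retained a true H₀ — the decision matches the true state.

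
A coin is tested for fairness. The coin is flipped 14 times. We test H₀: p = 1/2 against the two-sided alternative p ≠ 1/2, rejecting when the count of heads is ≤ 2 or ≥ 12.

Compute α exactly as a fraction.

Under H₀, Y ~ Binomial(14, 1/2); α is the probability of landing in either tail, P(Y ≤ 2) + P(Y ≥ 12).
The two tails are symmetric, so α = 2·(1 + 14 + 91)/2^14 = 212/16384 = 53/4096.

53/4096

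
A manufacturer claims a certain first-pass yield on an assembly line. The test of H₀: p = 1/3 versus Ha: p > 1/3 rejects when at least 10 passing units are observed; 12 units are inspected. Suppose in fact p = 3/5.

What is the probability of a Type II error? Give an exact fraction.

44753744/48828125

β = P(fail to reject H₀ | Ha true) = P(X ≤ 9 | p = 3/5), X ~ Binomial(12, 3/5).
Summing C(12,j)·(3/5)^j·(2/5)^{12-j} for j = 0..9 gives 44753744/48828125.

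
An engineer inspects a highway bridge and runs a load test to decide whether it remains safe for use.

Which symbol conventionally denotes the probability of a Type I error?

P(Type I error) = P(reject H₀ | H₀ true) = α, the significance level.

α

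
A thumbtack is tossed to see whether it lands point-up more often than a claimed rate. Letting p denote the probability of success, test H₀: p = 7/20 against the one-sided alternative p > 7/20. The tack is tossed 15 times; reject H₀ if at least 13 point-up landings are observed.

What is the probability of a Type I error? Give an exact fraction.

1856296550387713/32768000000000000000

Under H₀, K ~ Binomial(15, 7/20), and α = P(K ≥ 13).
P(K ≥ 13) = Σ_{j=13}^{15} C(15,j)·(7/20)^j·(13/20)^{15-j} = 1856296550387713/32768000000000000000.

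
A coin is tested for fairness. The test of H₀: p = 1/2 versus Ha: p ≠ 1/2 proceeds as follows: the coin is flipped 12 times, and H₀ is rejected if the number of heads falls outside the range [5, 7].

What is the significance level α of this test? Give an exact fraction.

397/1024

Under H₀, Y ~ Binomial(12, 1/2); α is the probability of landing in either tail, P(Y ≤ 4) + P(Y ≥ 8).
By symmetry, α = 2·P(Y ≤ 4) = 2·(1 + 12 + 66 + 220 + 495)/4096 = 1588/4096 = 397/1024.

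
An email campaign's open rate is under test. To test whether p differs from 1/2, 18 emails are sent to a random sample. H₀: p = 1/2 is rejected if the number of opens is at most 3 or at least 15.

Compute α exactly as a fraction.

Under H₀, Y ~ Binomial(18, 1/2); α is the probability of landing in either tail, P(Y ≤ 3) + P(Y ≥ 15).
By symmetry, α = 2·P(Y ≤ 3) = 2·(1 + 18 + 153 + 816)/262144 = 1976/262144 = 247/32768.

247/32768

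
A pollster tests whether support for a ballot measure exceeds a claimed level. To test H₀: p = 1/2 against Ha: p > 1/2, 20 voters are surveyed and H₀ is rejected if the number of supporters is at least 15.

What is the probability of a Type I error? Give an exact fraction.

The Type I error probability is α = P(X ≥ 15) computed under H₀, where X ~ Binomial(20, 1/2).
That's C(20,15) + C(20,16) + C(20,17) + C(20,18) + C(20,19) + C(20,20) over 2^20, i.e. (15504 + 4845 + 1140 + 190 + 20 + 1)/1048576 = 21700/1048576 = 5425/262144.

5425/262144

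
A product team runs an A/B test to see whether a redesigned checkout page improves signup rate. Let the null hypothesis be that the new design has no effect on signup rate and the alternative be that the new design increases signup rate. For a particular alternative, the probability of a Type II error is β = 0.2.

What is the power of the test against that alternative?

Power = 1 − β = 1 − 0.2 = 0.8.

0.8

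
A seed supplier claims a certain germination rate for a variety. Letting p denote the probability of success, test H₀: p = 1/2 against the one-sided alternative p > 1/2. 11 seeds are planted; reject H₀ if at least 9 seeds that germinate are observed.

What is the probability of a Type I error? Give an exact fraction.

67/2048

The Type I error probability is α = P(Y ≥ 9) computed under H₀, where Y ~ Binomial(11, 1/2).
Summing the upper tail: (55 + 11 + 1) / 2^11 = 67/2048.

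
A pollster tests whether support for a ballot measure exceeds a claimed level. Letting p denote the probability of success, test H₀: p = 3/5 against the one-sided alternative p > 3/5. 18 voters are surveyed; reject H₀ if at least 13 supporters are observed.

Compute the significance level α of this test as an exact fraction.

796349989593/3814697265625

The Type I error probability is α = P(Y ≥ 13) computed under H₀, where Y ~ Binomial(18, 3/5).
Adding the binomial terms for j = 13 through 18 with p = 3/5 yields 796349989593/3814697265625.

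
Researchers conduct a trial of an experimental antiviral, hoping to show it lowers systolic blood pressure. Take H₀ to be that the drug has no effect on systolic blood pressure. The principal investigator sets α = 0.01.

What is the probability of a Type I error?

0.01

The significance level α is, by definition, the probability of a Type I error — P(reject H₀ | H₀ true).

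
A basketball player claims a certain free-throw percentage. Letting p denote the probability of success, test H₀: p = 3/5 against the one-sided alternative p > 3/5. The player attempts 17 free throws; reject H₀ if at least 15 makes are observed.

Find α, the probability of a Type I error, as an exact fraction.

1879706817/152587890625

Under H₀, S ~ Binomial(17, 3/5), and α = P(S ≥ 15).
Adding the binomial terms for j = 15 through 17 with p = 3/5 yields 1879706817/152587890625.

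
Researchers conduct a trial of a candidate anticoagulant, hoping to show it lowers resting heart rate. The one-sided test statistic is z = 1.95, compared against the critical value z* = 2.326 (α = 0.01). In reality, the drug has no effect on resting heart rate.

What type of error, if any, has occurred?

The conventional null hypothesis is that the drug has no effect on resting heart rate.
Since z = 1.95 ≤ z* = 2.326, H₀ is not rejected.
H₀ is true (actually the drug has no effect on resting heart rate).
The decision matches the true state — no error.

Neither — the decision is correct.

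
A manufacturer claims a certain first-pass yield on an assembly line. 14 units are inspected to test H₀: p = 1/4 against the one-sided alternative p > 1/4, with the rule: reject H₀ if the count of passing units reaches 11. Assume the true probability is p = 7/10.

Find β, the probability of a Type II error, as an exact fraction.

Under the alternative p = 7/10, X ~ Binomial(14, 7/10); β is the probability the test does not reject, P(X < 11).
Adding the binomial probabilities P(X=0)+…+P(X=10) at p = 7/10 gives 32241628521117/50000000000000.

32241628521117/50000000000000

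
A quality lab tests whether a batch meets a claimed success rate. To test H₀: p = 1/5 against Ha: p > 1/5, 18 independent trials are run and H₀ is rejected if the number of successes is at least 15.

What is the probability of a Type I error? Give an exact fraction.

10949/762939453125

α = P(reject H₀ | H₀ true) = P(X ≥ 15 | p = 1/5), with X ~ Binomial(18, 1/5).
P(X ≥ 15) = Σ_{j=15}^{18} C(18,j)·(1/5)^j·(4/5)^{18-j} = 10949/762939453125.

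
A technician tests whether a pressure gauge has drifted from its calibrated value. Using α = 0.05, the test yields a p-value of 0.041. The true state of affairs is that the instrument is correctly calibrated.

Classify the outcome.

Type I error

The conventional null hypothesis is that the instrument is correctly calibrated.
Since p = 0.041 < α = 0.05, H₀ is rejected.
H₀ is true (actually the instrument is correctly calibrated).
Rejecting a true H₀ is a Type I error.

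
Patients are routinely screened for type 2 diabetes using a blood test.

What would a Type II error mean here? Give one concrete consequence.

A Type II error would mean concluding that the patient does not have type 2 diabetes (or at least failing to establish that the patient has type 2 diabetes) when in fact the patient has type 2 diabetes. Consequence: a patient with type 2 diabetes is told they are healthy and receives no treatment.

With the conventional null hypothesis that the patient does not have type 2 diabetes:
A Type II error is failing to reject H₀ when H₀ is false.
Here that means clearing the patient as negative when actually the patient has type 2 diabetes.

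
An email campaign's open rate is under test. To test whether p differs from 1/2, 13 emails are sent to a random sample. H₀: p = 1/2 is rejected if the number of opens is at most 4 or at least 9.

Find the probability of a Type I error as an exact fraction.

Under H₀, K ~ Binomial(13, 1/2); α is the probability of landing in either tail, P(K ≤ 4) + P(K ≥ 9).
Each tail has probability (1 + 13 + 78 + 286 + 715)/8192; doubling gives α = 2186/8192 = 1093/4096.

1093/4096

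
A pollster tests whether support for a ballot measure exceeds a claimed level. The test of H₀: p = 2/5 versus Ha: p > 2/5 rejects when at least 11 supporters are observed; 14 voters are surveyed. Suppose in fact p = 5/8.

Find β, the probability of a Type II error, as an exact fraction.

1830419739927/2199023255552

A Type II error is failing to reject when Ha holds: with p = 5/8, β = P(S ≤ 10).
Adding the binomial probabilities P(S=0)+…+P(S=10) at p = 5/8 gives 1830419739927/2199023255552.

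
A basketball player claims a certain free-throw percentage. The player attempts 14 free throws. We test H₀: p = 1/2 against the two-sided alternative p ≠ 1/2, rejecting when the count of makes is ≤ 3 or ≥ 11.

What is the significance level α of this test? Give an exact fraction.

α = P(S ≤ 3 or S ≥ 11 | p = 1/2), S ~ Binomial(14, 1/2).
By symmetry, α = 2·P(S ≤ 3) = 2·(1 + 14 + 91 + 364)/16384 = 940/16384 = 235/4096.

235/4096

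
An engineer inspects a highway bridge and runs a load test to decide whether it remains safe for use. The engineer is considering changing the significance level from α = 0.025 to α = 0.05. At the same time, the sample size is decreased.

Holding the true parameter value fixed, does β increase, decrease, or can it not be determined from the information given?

Cannot be determined from the information given.

The first change alone would make β decrease; the second alone would make β increase. Which effect dominates depends on the magnitudes, which are not given.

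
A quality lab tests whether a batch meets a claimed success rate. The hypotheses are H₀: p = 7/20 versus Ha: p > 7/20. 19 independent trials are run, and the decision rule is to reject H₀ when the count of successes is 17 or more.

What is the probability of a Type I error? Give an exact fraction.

7136406277585549139/5242880000000000000000000

The Type I error probability is α = P(S ≥ 17) computed under H₀, where S ~ Binomial(19, 7/20).
Summing C(19,j)(7/20)^j(13/20)^{19−j} for j = 17,…,19 gives 7136406277585549139/5242880000000000000000000.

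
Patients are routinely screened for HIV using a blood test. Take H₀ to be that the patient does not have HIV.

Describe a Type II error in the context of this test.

A Type II error would mean concluding that the patient does not have HIV (or at least failing to establish that the patient has HIV) when in fact the patient has HIV.

A Type II error is failing to reject H₀ when H₀ is false.
Here that means clearing the patient as negative when actually the patient has HIV.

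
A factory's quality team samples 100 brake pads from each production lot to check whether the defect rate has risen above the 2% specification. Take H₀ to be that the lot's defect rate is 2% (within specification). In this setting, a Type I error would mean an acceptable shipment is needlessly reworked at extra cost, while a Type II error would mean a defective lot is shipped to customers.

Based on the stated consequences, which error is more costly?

Type II error

The Type II consequence (a defective lot is shipped to customers) is more severe than the Type I consequence (an acceptable shipment is needlessly reworked at extra cost).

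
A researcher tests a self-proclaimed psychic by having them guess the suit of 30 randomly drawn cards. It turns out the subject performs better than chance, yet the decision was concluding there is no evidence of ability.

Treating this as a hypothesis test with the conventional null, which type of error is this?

The null hypothesis here is that the subject is guessing at random (p = 1/4).
'Concluding there is no evidence of ability' corresponds to failing to reject H₀.
H₀ was not rejected but H₀ is false — a Type II error (false negative).

Type II error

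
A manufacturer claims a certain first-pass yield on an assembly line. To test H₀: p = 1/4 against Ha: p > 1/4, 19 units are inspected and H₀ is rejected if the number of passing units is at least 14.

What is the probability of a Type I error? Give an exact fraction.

395915/34359738368

The Type I error probability is α = P(K ≥ 14) computed under H₀, where K ~ Binomial(19, 1/4).
Adding the binomial terms for j = 14 through 19 with p = 1/4 yields 395915/34359738368.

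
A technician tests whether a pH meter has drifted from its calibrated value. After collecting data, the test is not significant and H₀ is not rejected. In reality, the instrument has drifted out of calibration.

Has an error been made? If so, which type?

Type II error

The conventional null hypothesis here is that the instrument is correctly calibrated.
H₀ was not rejected, but H₀ is actually false.
Failing to reject a false null hypothesis is a Type II error (false negative).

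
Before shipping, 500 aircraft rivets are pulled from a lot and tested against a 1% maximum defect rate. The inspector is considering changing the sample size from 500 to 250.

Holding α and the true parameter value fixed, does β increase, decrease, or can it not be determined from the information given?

Reducing n widens both sampling distributions, so the test has less ability to distinguish Ha from H₀.

It increases.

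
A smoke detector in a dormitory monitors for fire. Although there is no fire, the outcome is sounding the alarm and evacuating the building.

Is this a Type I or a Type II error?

The null hypothesis here is that there is no fire.
'Sounding the alarm and evacuating the building' corresponds to rejecting H₀.
H₀ was rejected but H₀ is true — a Type I error (false positive).

Type I error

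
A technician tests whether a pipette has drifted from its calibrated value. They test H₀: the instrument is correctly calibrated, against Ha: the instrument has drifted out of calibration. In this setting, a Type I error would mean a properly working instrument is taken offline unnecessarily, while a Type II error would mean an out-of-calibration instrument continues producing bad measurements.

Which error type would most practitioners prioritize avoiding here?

Type II error

The Type II consequence (an out-of-calibration instrument continues producing bad measurements) is more severe than the Type I consequence (a properly working instrument is taken offline unnecessarily).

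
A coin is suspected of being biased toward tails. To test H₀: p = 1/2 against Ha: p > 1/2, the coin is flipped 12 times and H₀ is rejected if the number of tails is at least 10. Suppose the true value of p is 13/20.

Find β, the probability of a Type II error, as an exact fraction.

A Type II error is failing to reject when Ha holds: with p = 13/20, β = P(X ≤ 9).
Summing C(12,j)·(13/20)^j·(7/20)^{12-j} for j = 0..9 gives 695265215827749/819200000000000.

695265215827749/819200000000000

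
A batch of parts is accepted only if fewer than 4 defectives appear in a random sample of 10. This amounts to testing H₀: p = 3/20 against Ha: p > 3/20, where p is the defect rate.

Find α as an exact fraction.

The significance level is the probability, assuming p = 3/20, of seeing 4 or more defectives in 10 draws.
α = 1 − P(K ≤ 3) = 1 − 2432077314871/2560000000000 = 127922685129/2560000000000.

127922685129/2560000000000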